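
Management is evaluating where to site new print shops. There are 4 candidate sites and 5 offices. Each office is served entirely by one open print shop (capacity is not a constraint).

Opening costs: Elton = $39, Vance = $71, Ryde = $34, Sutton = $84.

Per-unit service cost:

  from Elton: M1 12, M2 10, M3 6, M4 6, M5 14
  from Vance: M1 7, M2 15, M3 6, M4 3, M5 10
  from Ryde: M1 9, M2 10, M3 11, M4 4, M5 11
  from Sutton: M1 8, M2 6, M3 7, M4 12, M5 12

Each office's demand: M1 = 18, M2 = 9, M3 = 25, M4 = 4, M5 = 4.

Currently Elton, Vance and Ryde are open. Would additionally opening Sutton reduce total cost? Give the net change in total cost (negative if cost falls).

No — net change +48 (cost rises by 48).

Current service cost with {Elton, Vance, Ryde}: 418.
Adding Sutton: each office re-picks its cheapest; new service cost 382, saving 36.
Extra fixed cost: 84. Net change = 84 − 36 = 48.
(Totals: 562 → 610.)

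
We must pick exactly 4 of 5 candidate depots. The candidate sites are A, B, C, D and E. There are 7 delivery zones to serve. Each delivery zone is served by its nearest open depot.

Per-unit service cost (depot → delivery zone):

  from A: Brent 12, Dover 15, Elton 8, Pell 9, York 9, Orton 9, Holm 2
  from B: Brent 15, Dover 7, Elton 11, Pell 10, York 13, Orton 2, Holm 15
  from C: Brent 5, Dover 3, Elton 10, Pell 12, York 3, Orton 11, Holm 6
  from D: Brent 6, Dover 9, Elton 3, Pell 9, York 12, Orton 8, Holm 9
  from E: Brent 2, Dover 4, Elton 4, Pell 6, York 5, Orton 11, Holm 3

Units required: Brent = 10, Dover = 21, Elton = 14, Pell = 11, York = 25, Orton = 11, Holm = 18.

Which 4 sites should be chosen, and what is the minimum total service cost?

With exactly 4 open, each delivery zone uses its cheapest among the chosen.
{A, B, C, E}: Brent→E 2·10=20, Dover→C 3·21=63, Elton→E 4·14=56, Pell→E 6·11=66, York→C 3·25=75, Orton→B 2·11=22, Holm→A 2·18=36. Service cost 338.
{B, C, D, E}: service cost 342
{A, B, C, D}: service cost 387
Among all 5 size-4 choices, {A, B, C, E} is lowest.

Choose A, B, C and E; total service cost 338.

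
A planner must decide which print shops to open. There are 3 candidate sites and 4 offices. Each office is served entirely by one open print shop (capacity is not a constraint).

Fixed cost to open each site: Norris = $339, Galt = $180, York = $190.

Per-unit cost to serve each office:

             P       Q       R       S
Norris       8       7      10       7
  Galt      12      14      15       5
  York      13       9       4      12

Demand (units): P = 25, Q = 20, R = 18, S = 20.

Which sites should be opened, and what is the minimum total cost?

For any fixed open set, each office goes to its cheapest open site; total = fixed + service.
{Norris}: P→Norris 8·25=200, Q→Norris 7·20=140, R→Norris 10·18=180, S→Norris 7·20=140. Service 660; fixed 339; total 999.
{York}: service 817 + fixed 190 = 1007
{Galt, York}: service 652 + fixed 370 = 1022
{Norris, Galt, York}: service 512 + fixed 709 = 1221
No other subset beats 999.

Open Norris only; minimum total cost 999.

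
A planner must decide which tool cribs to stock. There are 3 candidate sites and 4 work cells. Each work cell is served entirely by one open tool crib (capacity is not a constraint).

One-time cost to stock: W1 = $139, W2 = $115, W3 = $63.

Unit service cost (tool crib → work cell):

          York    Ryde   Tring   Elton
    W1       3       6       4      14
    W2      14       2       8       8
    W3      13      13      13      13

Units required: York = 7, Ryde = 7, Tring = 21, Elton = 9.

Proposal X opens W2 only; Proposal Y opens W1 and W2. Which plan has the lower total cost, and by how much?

Proposal Y is cheaper by 22.

Proposal X: {W2}: York→W2 14·7=98, Ryde→W2 2·7=14, Tring→W2 8·21=168, Elton→W2 8·9=72. Service 352; fixed 115; total 467.
Proposal Y: {W1, W2}: York→W1 3·7=21, Ryde→W2 2·7=14, Tring→W1 4·21=84, Elton→W2 8·9=72. Service 191; fixed 254; total 445.
Difference: |467 − 445| = 22.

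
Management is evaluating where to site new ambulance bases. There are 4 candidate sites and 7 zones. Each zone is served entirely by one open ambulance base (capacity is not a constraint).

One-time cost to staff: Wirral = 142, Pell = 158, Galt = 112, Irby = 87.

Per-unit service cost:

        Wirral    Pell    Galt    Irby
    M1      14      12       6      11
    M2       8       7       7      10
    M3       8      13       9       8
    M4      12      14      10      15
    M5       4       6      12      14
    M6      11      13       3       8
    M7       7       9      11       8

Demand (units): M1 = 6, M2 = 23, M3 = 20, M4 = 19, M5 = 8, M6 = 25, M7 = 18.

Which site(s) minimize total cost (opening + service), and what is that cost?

Open Wirral and Galt; minimum total cost 1034.

For any fixed open set, each zone goes to its cheapest open site; total = fixed + service.
{Wirral, Galt}: M1→Galt 6·6=36, M2→Galt 7·23=161, M3→Wirral 8·20=160, M4→Galt 10·19=190, M5→Wirral 4·8=32, M6→Galt 3·25=75, M7→Wirral 7·18=126. Service 780; fixed 254; total 1034.
{Galt}: M1→Galt 6·6=36, M2→Galt 7·23=161, M3→Galt 9·20=180, M4→Galt 10·19=190, M5→Galt 12·8=96, M6→Galt 3·25=75, M7→Galt 11·18=198. Service 936; fixed 112; total 1048.
{Galt, Irby}: M1→Galt 6·6=36, M2→Galt 7·23=161, M3→Irby 8·20=160, M4→Galt 10·19=190, M5→Galt 12·8=96, M6→Galt 3·25=75, M7→Irby 8·18=144. Service 862; fixed 199; total 1061.
{Wirral, Pell, Galt, Irby}: service 780 + fixed 499 = 1279
(All 15 nonempty subsets were checked; Wirral and Galt is lowest.)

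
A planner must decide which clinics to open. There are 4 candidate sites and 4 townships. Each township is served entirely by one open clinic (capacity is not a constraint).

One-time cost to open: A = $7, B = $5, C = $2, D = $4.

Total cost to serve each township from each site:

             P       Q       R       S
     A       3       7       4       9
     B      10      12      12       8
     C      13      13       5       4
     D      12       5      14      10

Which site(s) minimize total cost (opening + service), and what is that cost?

For any fixed open set, each township goes to its cheapest open site; total = fixed + service.
{A, C}: P→A 3, Q→A 7, R→A 4, S→C 4. Service 18; fixed 9; total 27.
{A, C, D}: service 16 + fixed 13 = 29
{A}: service 23 + fixed 7 = 30
{A, B, C, D}: service 16 + fixed 18 = 34
No other subset beats 27.

Open A and C; minimum total cost 27.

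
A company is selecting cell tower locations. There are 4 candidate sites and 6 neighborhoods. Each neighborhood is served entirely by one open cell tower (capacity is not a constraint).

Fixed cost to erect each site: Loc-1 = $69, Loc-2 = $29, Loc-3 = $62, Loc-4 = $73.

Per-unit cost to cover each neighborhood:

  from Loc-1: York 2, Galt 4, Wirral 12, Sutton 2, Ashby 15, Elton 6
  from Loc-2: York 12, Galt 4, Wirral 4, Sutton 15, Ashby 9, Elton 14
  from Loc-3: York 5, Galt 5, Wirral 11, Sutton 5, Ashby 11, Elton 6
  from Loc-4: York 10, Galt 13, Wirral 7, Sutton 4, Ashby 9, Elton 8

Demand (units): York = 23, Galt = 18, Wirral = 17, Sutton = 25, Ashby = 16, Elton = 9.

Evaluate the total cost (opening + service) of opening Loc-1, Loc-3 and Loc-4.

Total cost: 689

Each neighborhood is assigned to its cheapest site among the open ones.
{Loc-1, Loc-3, Loc-4}: York→Loc-1 2·23=46, Galt→Loc-1 4·18=72, Wirral→Loc-4 7·17=119, Sutton→Loc-1 2·25=50, Ashby→Loc-4 9·16=144, Elton→Loc-1 6·9=54. Service 485; fixed 204; total 689.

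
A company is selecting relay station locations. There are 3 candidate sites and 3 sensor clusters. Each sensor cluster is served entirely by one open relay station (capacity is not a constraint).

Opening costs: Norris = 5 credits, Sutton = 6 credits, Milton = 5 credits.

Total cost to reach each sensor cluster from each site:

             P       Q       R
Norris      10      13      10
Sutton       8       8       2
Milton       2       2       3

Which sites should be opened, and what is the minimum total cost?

For any fixed open set, each sensor cluster goes to its cheapest open site; total = fixed + service.
{Milton}: P→Milton 2, Q→Milton 2, R→Milton 3. Service 7; fixed 5; total 12.
{Norris, Milton}: service 7 + fixed 10 = 17
{Sutton, Milton}: service 6 + fixed 11 = 17
{Norris, Sutton, Milton}: service 6 + fixed 16 = 22
(All 7 nonempty subsets were checked; Milton only is lowest.)

Open Milton only; minimum total cost 12.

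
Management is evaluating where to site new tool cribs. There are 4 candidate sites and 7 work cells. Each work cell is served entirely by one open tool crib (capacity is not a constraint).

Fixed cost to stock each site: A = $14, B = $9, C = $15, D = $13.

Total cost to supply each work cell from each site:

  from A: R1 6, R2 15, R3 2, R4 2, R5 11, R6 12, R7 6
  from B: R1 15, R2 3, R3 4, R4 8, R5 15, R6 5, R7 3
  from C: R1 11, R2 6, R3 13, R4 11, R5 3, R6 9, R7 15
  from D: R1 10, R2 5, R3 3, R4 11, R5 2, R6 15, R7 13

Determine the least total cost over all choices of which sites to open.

Minimum total cost: 55

For any fixed open set, each work cell goes to its cheapest open site; total = fixed + service.
{A, B}: R1→A 6, R2→B 3, R3→A 2, R4→A 2, R5→A 11, R6→B 5, R7→B 3. Service 32; fixed 23; total 55.
{B, D}: service 34 + fixed 22 = 56
{A, B, D}: service 23 + fixed 36 = 59
{A, B, C, D}: R1→A 6, R2→B 3, R3→A 2, R4→A 2, R5→D 2, R6→B 5, R7→B 3. Service 23; fixed 51; total 74.
(All 15 nonempty subsets were checked; A and B is lowest.)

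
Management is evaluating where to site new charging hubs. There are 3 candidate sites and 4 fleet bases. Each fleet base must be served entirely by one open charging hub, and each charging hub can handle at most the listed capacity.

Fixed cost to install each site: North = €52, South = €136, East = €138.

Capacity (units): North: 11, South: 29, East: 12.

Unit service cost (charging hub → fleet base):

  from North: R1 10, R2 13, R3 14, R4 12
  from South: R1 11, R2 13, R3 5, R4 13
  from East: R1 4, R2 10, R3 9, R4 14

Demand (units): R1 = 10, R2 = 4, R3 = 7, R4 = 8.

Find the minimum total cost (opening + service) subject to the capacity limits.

Minimum total cost: 437

Open {South}: R1→South 11·10=110, R2→South 13·4=52, R3→South 5·7=35, R4→South 13·8=104.
Loads: South carries 29/29. Service 301; fixed 136; total 437.
Next best feasible plan costs 479.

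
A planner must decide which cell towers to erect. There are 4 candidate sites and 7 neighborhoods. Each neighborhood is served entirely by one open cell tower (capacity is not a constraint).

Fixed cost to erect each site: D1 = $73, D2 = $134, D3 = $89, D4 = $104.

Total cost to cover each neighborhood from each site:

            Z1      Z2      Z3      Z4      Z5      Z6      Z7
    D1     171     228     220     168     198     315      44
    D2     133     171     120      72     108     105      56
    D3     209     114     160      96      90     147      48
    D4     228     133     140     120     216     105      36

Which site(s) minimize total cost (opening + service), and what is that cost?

Open D2 only; minimum total cost 899.

For any fixed open set, each neighborhood goes to its cheapest open site; total = fixed + service.
{D2}: Z1→D2 133, Z2→D2 171, Z3→D2 120, Z4→D2 72, Z5→D2 108, Z6→D2 105, Z7→D2 56. Service 765; fixed 134; total 899.
{D2, D3}: service 682 + fixed 223 = 905
{D2, D4}: service 707 + fixed 238 = 945
{D1, D2, D3, D4}: service 670 + fixed 400 = 1070
(All 15 nonempty subsets were checked; D2 only is lowest.)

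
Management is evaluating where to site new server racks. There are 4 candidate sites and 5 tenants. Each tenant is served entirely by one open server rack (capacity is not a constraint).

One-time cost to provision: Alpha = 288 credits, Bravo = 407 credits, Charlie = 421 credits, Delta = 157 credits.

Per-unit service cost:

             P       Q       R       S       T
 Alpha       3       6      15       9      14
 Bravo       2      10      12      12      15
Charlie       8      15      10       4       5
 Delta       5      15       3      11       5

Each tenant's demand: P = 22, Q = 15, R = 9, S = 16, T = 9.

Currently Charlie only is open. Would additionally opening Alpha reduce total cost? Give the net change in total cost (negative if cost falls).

Current service cost with {Charlie}: 600.
Adding Alpha: each tenant re-picks its cheapest; new service cost 355, saving 245.
Extra fixed cost: 288. Net change = 288 − 245 = 43.
(Totals: 1021 → 1064.)

No — net change +43 (cost rises by 43).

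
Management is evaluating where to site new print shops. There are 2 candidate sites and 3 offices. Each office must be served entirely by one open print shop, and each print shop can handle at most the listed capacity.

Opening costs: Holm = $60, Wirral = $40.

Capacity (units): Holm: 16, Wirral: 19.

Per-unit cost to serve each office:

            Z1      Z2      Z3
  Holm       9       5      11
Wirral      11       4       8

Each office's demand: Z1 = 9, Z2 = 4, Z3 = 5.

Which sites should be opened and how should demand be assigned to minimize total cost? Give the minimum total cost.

Minimum total cost: 195

Open {Wirral}: Z1→Wirral 11·9=99, Z2→Wirral 4·4=16, Z3→Wirral 8·5=40.
Loads: Wirral carries 18/19. Service 155; fixed 40; total 195.
Next best feasible plan costs 237.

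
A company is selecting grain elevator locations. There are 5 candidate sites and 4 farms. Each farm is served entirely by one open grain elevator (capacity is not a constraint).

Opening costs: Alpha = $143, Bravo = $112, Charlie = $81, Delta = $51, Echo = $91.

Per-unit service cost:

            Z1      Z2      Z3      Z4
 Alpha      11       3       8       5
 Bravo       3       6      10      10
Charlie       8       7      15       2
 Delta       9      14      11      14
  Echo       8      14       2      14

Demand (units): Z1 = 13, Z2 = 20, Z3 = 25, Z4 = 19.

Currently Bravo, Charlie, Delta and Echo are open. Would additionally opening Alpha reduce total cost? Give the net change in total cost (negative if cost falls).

Current service cost with {Bravo, Charlie, Delta, Echo}: 247.
Adding Alpha: each farm re-picks its cheapest; new service cost 187, saving 60.
Extra fixed cost: 143. Net change = 143 − 60 = 83.
(Totals: 582 → 665.)

No — net change +83 (cost rises by 83).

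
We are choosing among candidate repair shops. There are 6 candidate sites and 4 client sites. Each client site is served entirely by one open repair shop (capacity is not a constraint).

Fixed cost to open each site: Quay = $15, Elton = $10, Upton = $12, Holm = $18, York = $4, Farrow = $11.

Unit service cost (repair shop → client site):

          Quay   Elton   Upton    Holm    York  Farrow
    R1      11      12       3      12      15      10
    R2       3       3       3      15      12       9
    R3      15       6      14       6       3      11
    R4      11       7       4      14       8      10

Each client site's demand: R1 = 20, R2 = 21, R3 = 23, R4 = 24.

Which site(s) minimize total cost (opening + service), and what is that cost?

For any fixed open set, each client site goes to its cheapest open site; total = fixed + service.
{Upton, York}: R1→Upton 3·20=60, R2→Upton 3·21=63, R3→York 3·23=69, R4→Upton 4·24=96. Service 288; fixed 16; total 304.
{Elton, Upton, York}: service 288 + fixed 26 = 314
{Upton, York, Farrow}: R1→Upton 3·20=60, R2→Upton 3·21=63, R3→York 3·23=69, R4→Upton 4·24=96. Service 288; fixed 27; total 315.
{Quay, Elton, Upton, Holm, York, Farrow}: service 288 + fixed 70 = 358
No other subset beats 304.

Open Upton and York; minimum total cost 304.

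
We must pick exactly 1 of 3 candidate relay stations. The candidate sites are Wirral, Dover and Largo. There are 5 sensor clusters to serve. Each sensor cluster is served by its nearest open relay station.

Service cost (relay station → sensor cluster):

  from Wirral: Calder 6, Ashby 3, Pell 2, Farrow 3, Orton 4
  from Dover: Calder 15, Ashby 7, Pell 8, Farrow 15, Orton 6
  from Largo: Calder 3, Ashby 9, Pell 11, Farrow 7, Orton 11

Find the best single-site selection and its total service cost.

With exactly 1 open, each sensor cluster uses its cheapest among the chosen.
{Wirral}: Calder→Wirral 6, Ashby→Wirral 3, Pell→Wirral 2, Farrow→Wirral 3, Orton→Wirral 4. Service cost 18.
{Largo}: service cost 41
{Dover}: service cost 51
Among all 3 size-1 choices, {Wirral} is lowest.

Choose Wirral only; total service cost 18.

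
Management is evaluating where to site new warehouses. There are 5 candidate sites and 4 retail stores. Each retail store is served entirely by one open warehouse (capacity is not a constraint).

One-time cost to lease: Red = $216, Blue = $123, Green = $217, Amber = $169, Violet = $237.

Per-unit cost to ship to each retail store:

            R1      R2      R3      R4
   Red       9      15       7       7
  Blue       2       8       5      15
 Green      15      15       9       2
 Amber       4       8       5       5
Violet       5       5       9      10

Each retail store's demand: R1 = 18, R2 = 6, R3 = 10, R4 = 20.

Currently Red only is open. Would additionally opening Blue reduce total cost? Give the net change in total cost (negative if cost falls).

Yes — net change −65 (cost falls by 65).

Current service cost with {Red}: 462.
Adding Blue: each retail store re-picks its cheapest; new service cost 274, saving 188.
Extra fixed cost: 123. Net change = 123 − 188 = -65.
(Totals: 678 → 613.)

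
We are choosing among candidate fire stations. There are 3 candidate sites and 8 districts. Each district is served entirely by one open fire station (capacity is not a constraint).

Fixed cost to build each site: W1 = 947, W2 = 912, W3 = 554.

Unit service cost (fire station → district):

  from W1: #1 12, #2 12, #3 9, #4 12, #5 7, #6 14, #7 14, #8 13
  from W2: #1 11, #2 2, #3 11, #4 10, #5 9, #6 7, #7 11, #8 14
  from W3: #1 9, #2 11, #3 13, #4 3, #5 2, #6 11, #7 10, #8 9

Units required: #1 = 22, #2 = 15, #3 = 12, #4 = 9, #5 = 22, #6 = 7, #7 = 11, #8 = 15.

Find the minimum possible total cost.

For any fixed open set, each district goes to its cheapest open site; total = fixed + service.
{W3}: #1→W3 9·22=198, #2→W3 11·15=165, #3→W3 13·12=156, #4→W3 3·9=27, #5→W3 2·22=44, #6→W3 11·7=77, #7→W3 10·11=110, #8→W3 9·15=135. Service 912; fixed 554; total 1466.
{W2}: #1→W2 11·22=242, #2→W2 2·15=30, #3→W2 11·12=132, #4→W2 10·9=90, #5→W2 9·22=198, #6→W2 7·7=49, #7→W2 11·11=121, #8→W2 14·15=210. Service 1072; fixed 912; total 1984.
{W2, W3}: #1→W3 9·22=198, #2→W2 2·15=30, #3→W2 11·12=132, #4→W3 3·9=27, #5→W3 2·22=44, #6→W2 7·7=49, #7→W3 10·11=110, #8→W3 9·15=135. Service 725; fixed 1466; total 2191.
{W1, W2, W3}: service 701 + fixed 2413 = 3114
(All 7 nonempty subsets were checked; W3 only is lowest.)

Minimum total cost: 1466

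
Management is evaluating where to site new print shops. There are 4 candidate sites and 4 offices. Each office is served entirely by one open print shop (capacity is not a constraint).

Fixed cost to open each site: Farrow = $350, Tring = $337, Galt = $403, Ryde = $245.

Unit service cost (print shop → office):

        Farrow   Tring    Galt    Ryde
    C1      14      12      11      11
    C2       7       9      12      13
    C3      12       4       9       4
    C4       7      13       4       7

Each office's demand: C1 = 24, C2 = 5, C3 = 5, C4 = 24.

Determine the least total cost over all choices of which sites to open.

Minimum total cost: 762

For any fixed open set, each office goes to its cheapest open site; total = fixed + service.
{Ryde}: C1→Ryde 11·24=264, C2→Ryde 13·5=65, C3→Ryde 4·5=20, C4→Ryde 7·24=168. Service 517; fixed 245; total 762.
{Galt}: service 465 + fixed 403 = 868
{Farrow}: C1→Farrow 14·24=336, C2→Farrow 7·5=35, C3→Farrow 12·5=60, C4→Farrow 7·24=168. Service 599; fixed 350; total 949.
{Farrow, Tring, Galt, Ryde}: C1→Galt 11·24=264, C2→Farrow 7·5=35, C3→Tring 4·5=20, C4→Galt 4·24=96. Service 415; fixed 1335; total 1750.
No other subset beats 762.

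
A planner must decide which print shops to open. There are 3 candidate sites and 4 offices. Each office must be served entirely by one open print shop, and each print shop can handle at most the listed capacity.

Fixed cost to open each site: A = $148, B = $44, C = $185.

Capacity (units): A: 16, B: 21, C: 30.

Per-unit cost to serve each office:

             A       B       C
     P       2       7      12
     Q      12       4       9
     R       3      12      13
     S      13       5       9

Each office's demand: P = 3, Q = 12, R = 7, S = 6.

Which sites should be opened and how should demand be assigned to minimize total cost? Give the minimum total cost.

Open {A, B}: P→A 2·3=6, Q→B 4·12=48, R→A 3·7=21, S→B 5·6=30.
Loads: A carries 10/16, B carries 18/21. Service 105; fixed 192; total 297.
Next best feasible plan costs 312.

Minimum total cost: 297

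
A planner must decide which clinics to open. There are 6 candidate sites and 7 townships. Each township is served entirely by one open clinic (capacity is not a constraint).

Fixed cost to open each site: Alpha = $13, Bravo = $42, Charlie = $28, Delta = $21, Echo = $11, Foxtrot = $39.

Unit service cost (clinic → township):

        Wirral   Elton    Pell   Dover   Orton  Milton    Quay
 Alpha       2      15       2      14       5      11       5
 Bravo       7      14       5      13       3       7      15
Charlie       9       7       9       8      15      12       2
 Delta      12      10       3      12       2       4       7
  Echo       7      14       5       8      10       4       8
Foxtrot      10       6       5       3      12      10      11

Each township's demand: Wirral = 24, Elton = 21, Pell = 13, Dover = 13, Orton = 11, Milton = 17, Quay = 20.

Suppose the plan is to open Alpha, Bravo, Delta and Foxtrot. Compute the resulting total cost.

Each township is assigned to its cheapest site among the open ones.
{Alpha, Bravo, Delta, Foxtrot}: Wirral→Alpha 2·24=48, Elton→Foxtrot 6·21=126, Pell→Alpha 2·13=26, Dover→Foxtrot 3·13=39, Orton→Delta 2·11=22, Milton→Delta 4·17=68, Quay→Alpha 5·20=100. Service 429; fixed 115; total 544.

Total cost: 544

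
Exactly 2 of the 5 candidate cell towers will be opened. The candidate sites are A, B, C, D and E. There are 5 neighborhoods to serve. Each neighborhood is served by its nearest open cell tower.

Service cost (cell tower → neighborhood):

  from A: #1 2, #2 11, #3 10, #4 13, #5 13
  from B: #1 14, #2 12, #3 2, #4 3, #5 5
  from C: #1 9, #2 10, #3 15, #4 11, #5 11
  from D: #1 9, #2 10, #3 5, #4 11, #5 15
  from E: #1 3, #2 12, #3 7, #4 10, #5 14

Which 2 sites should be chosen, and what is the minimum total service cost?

Choose A and B; total service cost 23.

With exactly 2 open, each neighborhood uses its cheapest among the chosen.
{A, B}: #1→A 2, #2→A 11, #3→B 2, #4→B 3, #5→B 5. Service cost 23.
{B, E}: service cost 25
{B, C}: service cost 29
Among all 10 size-2 choices, {A, B} is lowest.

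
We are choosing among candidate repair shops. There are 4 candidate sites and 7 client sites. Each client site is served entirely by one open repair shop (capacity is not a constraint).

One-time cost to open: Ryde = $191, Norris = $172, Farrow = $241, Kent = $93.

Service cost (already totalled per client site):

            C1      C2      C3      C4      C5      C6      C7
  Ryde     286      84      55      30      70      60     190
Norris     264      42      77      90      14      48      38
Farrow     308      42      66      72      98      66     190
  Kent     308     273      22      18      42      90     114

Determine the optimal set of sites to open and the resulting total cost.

For any fixed open set, each client site goes to its cheapest open site; total = fixed + service.
{Norris, Kent}: C1→Norris 264, C2→Norris 42, C3→Kent 22, C4→Kent 18, C5→Norris 14, C6→Norris 48, C7→Norris 38. Service 446; fixed 265; total 711.
{Norris}: service 573 + fixed 172 = 745
{Ryde, Norris}: service 491 + fixed 363 = 854
{Ryde, Norris, Farrow, Kent}: service 446 + fixed 697 = 1143
(All 15 nonempty subsets were checked; Norris and Kent is lowest.)

Open Norris and Kent; minimum total cost 711.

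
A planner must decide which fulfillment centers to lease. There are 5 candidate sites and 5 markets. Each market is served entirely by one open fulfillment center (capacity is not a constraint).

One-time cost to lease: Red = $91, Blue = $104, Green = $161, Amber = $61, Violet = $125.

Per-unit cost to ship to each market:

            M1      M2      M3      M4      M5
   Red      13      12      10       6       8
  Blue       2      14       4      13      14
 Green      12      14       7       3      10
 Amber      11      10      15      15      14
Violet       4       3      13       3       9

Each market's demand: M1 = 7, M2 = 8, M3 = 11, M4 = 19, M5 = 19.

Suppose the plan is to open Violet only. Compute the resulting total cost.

Total cost: 548

Each market is assigned to its cheapest site among the open ones.
{Violet}: M1→Violet 4·7=28, M2→Violet 3·8=24, M3→Violet 13·11=143, M4→Violet 3·19=57, M5→Violet 9·19=171. Service 423; fixed 125; total 548.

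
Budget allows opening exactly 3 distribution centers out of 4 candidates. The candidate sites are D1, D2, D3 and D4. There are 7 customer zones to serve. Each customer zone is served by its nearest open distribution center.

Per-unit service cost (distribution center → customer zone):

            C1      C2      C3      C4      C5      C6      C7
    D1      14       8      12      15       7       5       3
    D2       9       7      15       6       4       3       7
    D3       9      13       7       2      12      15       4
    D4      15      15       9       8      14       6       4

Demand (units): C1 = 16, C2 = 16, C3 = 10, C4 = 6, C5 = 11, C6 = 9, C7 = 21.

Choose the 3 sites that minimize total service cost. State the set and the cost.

Choose D1, D2 and D3; total service cost 472.

With exactly 3 open, each customer zone uses its cheapest among the chosen.
{D1, D2, D3}: C1→D2 9·16=144, C2→D2 7·16=112, C3→D3 7·10=70, C4→D3 2·6=12, C5→D2 4·11=44, C6→D2 3·9=27, C7→D1 3·21=63. Service cost 472.
{D2, D3, D4}: service cost 493
{D1, D2, D4}: service cost 516
Among all 4 size-3 choices, {D1, D2, D3} is lowest.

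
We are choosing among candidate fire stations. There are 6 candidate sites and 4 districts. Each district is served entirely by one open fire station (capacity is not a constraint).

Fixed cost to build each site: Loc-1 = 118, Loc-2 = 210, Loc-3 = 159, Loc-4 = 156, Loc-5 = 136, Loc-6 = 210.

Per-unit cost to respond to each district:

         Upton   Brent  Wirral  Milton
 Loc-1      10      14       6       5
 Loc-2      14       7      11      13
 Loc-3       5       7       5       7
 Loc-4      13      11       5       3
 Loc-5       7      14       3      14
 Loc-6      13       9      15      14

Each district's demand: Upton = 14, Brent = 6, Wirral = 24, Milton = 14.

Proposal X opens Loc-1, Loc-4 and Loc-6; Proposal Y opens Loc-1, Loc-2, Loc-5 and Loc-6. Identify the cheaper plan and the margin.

Proposal X is cheaper by 116.

Proposal X: {Loc-1, Loc-4, Loc-6}: Upton→Loc-1 10·14=140, Brent→Loc-6 9·6=54, Wirral→Loc-4 5·24=120, Milton→Loc-4 3·14=42. Service 356; fixed 484; total 840.
Proposal Y: {Loc-1, Loc-2, Loc-5, Loc-6}: Upton→Loc-5 7·14=98, Brent→Loc-2 7·6=42, Wirral→Loc-5 3·24=72, Milton→Loc-1 5·14=70. Service 282; fixed 674; total 956.
Difference: |840 − 956| = 116.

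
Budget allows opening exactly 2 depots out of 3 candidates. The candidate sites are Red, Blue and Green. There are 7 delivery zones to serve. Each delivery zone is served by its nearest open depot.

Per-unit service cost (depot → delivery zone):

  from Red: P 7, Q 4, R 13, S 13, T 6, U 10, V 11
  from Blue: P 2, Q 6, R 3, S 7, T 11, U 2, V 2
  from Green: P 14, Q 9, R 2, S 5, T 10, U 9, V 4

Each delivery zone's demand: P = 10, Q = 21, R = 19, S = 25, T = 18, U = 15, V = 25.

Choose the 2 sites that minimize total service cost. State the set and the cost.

With exactly 2 open, each delivery zone uses its cheapest among the chosen.
{Red, Blue}: P→Blue 2·10=20, Q→Red 4·21=84, R→Blue 3·19=57, S→Blue 7·25=175, T→Red 6·18=108, U→Blue 2·15=30, V→Blue 2·25=50. Service cost 524.
{Blue, Green}: service cost 569
{Red, Green}: service cost 660
Among all 3 size-2 choices, {Red, Blue} is lowest.

Choose Red and Blue; total service cost 524.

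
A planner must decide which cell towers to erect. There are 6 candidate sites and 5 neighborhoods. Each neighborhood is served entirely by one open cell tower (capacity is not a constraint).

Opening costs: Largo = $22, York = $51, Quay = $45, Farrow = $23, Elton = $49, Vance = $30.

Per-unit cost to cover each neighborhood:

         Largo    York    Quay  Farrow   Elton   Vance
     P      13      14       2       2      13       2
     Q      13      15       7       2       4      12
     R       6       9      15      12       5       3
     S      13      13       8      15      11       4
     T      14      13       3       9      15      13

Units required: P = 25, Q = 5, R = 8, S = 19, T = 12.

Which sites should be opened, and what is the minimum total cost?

For any fixed open set, each neighborhood goes to its cheapest open site; total = fixed + service.
{Quay, Farrow, Vance}: P→Quay 2·25=50, Q→Farrow 2·5=10, R→Vance 3·8=24, S→Vance 4·19=76, T→Quay 3·12=36. Service 196; fixed 98; total 294.
{Quay, Vance}: service 221 + fixed 75 = 296
{Largo, Quay, Farrow, Vance}: service 196 + fixed 120 = 316
{Largo, York, Quay, Farrow, Elton, Vance}: P→Quay 2·25=50, Q→Farrow 2·5=10, R→Vance 3·8=24, S→Vance 4·19=76, T→Quay 3·12=36. Service 196; fixed 220; total 416.
No other subset beats 294.

Open Quay, Farrow and Vance; minimum total cost 294.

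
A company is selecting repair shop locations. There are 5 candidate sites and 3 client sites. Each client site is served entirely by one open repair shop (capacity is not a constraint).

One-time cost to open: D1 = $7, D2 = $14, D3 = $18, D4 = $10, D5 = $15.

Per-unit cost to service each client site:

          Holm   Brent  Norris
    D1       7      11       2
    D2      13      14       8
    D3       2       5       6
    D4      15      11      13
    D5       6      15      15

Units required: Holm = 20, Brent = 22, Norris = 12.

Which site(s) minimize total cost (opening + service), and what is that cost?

Open D1 and D3; minimum total cost 199.

For any fixed open set, each client site goes to its cheapest open site; total = fixed + service.
{D1, D3}: Holm→D3 2·20=40, Brent→D3 5·22=110, Norris→D1 2·12=24. Service 174; fixed 25; total 199.
{D1, D3, D4}: service 174 + fixed 35 = 209
{D1, D2, D3}: service 174 + fixed 39 = 213
{D1, D2, D3, D4, D5}: Holm→D3 2·20=40, Brent→D3 5·22=110, Norris→D1 2·12=24. Service 174; fixed 64; total 238.
No other subset beats 199.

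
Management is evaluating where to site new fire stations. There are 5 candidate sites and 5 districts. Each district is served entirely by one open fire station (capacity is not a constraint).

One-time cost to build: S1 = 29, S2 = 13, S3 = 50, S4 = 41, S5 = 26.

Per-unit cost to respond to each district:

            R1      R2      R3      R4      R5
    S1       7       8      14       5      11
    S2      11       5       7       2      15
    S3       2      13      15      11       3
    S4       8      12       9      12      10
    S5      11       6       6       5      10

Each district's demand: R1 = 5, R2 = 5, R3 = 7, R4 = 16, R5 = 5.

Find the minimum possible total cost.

For any fixed open set, each district goes to its cheapest open site; total = fixed + service.
{S2, S3}: R1→S3 2·5=10, R2→S2 5·5=25, R3→S2 7·7=49, R4→S2 2·16=32, R5→S3 3·5=15. Service 131; fixed 63; total 194.
{S2, S3, S5}: service 124 + fixed 89 = 213
{S1, S2, S3}: service 131 + fixed 92 = 223
{S1, S2, S3, S4, S5}: service 124 + fixed 159 = 283
No other subset beats 194.

Minimum total cost: 194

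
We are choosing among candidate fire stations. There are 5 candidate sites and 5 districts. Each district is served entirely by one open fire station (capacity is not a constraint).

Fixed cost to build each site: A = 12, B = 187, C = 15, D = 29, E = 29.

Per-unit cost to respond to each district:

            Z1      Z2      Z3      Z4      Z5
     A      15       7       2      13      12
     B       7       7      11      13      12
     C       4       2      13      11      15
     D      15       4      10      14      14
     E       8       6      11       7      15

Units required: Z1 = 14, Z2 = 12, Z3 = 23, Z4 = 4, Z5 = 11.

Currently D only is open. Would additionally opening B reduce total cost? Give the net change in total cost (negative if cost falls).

No — net change +49 (cost rises by 49).

Current service cost with {D}: 698.
Adding B: each district re-picks its cheapest; new service cost 560, saving 138.
Extra fixed cost: 187. Net change = 187 − 138 = 49.
(Totals: 727 → 776.)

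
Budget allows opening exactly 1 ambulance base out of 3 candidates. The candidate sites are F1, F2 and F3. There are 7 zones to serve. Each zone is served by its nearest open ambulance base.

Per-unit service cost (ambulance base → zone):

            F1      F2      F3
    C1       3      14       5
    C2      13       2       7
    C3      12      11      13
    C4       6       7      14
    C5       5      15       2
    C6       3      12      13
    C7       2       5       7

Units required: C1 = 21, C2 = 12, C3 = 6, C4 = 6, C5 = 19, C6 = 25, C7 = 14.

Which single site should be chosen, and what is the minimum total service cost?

With exactly 1 open, each zone uses its cheapest among the chosen.
{F1}: C1→F1 3·21=63, C2→F1 13·12=156, C3→F1 12·6=72, C4→F1 6·6=36, C5→F1 5·19=95, C6→F1 3·25=75, C7→F1 2·14=28. Service cost 525.
{F3}: service cost 812
{F2}: service cost 1081
Among all 3 size-1 choices, {F1} is lowest.

Choose F1 only; total service cost 525.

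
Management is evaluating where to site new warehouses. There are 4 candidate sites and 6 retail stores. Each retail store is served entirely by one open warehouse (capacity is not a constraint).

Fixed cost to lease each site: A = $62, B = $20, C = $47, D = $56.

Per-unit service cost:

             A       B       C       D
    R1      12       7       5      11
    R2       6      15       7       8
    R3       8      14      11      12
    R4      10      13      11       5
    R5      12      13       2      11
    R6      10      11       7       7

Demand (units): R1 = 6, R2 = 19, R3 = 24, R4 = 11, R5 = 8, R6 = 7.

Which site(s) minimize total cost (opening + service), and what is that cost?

Open A and C; minimum total cost 620.

For any fixed open set, each retail store goes to its cheapest open site; total = fixed + service.
{A, C}: R1→C 5·6=30, R2→A 6·19=114, R3→A 8·24=192, R4→A 10·11=110, R5→C 2·8=16, R6→C 7·7=49. Service 511; fixed 109; total 620.
{A, C, D}: service 456 + fixed 165 = 621
{A, B, C}: service 511 + fixed 129 = 640
{A, B, C, D}: service 456 + fixed 185 = 641
No other subset beats 620.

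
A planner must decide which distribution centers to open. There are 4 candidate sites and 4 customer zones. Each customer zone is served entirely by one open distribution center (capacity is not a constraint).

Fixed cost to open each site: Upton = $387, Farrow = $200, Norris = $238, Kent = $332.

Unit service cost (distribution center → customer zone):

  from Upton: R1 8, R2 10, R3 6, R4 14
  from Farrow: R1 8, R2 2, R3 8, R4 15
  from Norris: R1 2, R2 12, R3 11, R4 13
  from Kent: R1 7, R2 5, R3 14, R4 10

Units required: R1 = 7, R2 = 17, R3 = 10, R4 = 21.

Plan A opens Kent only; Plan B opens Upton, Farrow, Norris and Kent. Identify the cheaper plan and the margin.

Plan A is cheaper by 659.

Plan A: {Kent}: R1→Kent 7·7=49, R2→Kent 5·17=85, R3→Kent 14·10=140, R4→Kent 10·21=210. Service 484; fixed 332; total 816.
Plan B: {Upton, Farrow, Norris, Kent}: R1→Norris 2·7=14, R2→Farrow 2·17=34, R3→Upton 6·10=60, R4→Kent 10·21=210. Service 318; fixed 1157; total 1475.
Difference: |816 − 1475| = 659.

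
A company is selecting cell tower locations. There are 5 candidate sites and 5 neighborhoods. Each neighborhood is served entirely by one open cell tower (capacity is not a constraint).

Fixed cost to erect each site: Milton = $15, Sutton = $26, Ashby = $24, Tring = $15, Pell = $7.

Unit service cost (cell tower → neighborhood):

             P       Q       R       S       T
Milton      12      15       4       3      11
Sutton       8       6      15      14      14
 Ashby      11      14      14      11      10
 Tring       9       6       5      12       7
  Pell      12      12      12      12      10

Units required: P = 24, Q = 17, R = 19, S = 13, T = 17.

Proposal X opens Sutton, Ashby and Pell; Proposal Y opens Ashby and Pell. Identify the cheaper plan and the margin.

Proposal X is cheaper by 148.

Proposal X: {Sutton, Ashby, Pell}: P→Sutton 8·24=192, Q→Sutton 6·17=102, R→Pell 12·19=228, S→Ashby 11·13=143, T→Ashby 10·17=170. Service 835; fixed 57; total 892.
Proposal Y: {Ashby, Pell}: P→Ashby 11·24=264, Q→Pell 12·17=204, R→Pell 12·19=228, S→Ashby 11·13=143, T→Ashby 10·17=170. Service 1009; fixed 31; total 1040.
Difference: |892 − 1040| = 148.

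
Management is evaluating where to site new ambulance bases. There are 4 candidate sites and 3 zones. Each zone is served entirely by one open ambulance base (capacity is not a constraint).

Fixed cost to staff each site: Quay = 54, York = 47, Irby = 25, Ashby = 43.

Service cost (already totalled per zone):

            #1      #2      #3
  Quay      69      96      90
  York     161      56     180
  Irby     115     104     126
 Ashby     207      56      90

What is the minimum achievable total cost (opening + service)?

For any fixed open set, each zone goes to its cheapest open site; total = fixed + service.
{Quay}: #1→Quay 69, #2→Quay 96, #3→Quay 90. Service 255; fixed 54; total 309.
{Quay, Ashby}: service 215 + fixed 97 = 312
{Quay, York}: service 215 + fixed 101 = 316
{Quay, York, Irby, Ashby}: service 215 + fixed 169 = 384
(All 15 nonempty subsets were checked; Quay only is lowest.)

Minimum total cost: 309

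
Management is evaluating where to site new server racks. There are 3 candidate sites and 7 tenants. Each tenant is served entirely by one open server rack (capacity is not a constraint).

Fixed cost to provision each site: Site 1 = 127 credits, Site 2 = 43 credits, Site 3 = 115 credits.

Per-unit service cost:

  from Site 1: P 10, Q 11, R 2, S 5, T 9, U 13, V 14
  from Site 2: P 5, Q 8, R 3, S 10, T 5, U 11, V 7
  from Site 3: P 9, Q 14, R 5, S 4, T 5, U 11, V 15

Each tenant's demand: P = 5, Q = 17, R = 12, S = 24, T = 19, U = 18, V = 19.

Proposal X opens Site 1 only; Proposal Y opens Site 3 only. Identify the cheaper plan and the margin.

Proposal Y is cheaper by 47.

Proposal X: {Site 1}: P→Site 1 10·5=50, Q→Site 1 11·17=187, R→Site 1 2·12=24, S→Site 1 5·24=120, T→Site 1 9·19=171, U→Site 1 13·18=234, V→Site 1 14·19=266. Service 1052; fixed 127; total 1179.
Proposal Y: {Site 3}: P→Site 3 9·5=45, Q→Site 3 14·17=238, R→Site 3 5·12=60, S→Site 3 4·24=96, T→Site 3 5·19=95, U→Site 3 11·18=198, V→Site 3 15·19=285. Service 1017; fixed 115; total 1132.
Difference: |1179 − 1132| = 47.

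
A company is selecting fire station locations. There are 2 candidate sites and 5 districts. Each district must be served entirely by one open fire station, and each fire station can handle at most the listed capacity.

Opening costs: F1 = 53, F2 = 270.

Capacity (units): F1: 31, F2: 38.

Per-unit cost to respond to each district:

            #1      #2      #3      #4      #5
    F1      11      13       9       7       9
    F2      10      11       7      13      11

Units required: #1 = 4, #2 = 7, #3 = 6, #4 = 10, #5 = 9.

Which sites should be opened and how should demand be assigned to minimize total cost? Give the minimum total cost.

Open {F1, F2}: #1→F2 10·4=40, #2→F2 11·7=77, #3→F2 7·6=42, #4→F1 7·10=70, #5→F1 9·9=81.
Loads: F1 carries 19/31, F2 carries 17/38. Service 310; fixed 323; total 633.
Next best feasible plan costs 637.

Minimum total cost: 633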